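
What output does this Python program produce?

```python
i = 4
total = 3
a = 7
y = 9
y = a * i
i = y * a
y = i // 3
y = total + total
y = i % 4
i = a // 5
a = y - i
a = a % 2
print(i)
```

y = 7*4 = 28
i = 28*7 = 196
y = 196//3 = 65
y = 3+3 = 6
y = 196%4 = 0
i = 7//5 = 1
a = 0-1 = -1
a = (-1)%2 = 1

1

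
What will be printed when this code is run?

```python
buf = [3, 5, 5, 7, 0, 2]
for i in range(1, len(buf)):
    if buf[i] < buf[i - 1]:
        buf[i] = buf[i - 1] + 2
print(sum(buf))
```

i=1: 5>=3, unchanged → [3, 5, 5, 7, 0, 2]
i=2: 5>=5, unchanged → [3, 5, 5, 7, 0, 2]
i=3: 7>=5, unchanged → [3, 5, 5, 7, 0, 2]
i=4: 0<7, buf[4] = 7+2 = 9 → [3, 5, 5, 7, 9, 2]
i=5: 2<9, buf[5] = 9+2 = 11 → [3, 5, 5, 7, 9, 11]
sum = 40

40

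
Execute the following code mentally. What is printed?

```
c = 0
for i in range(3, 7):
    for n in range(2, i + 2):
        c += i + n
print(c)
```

156

i=3,n=2: c = 0+5 = 5
i=3,n=3: c = 5+6 = 11
i=3,n=4: c = 11+7 = 18
i=4,n=2: c = 18+6 = 24
i=4,n=3: c = 24+7 = 31
i=4,n=4: c = 31+8 = 39
i=4,n=5: c = 39+9 = 48
i=5,n=2: c = 48+7 = 55
i=5,n=3: c = 55+8 = 63
i=5,n=4: c = 63+9 = 72
i=5,n=5: c = 72+10 = 82
i=5,n=6: c = 82+11 = 93
i=6,n=2: c = 93+8 = 101
i=6,n=3: c = 101+9 = 110
i=6,n=4: c = 110+10 = 120
i=6,n=5: c = 120+11 = 131
i=6,n=6: c = 131+12 = 143
i=6,n=7: c = 143+13 = 156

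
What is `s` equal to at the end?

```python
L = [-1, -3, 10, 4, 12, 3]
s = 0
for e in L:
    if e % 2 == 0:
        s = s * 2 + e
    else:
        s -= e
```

89

e=-1: not even, s = 0-(-1) = 1
e=-3: not even, s = 1-(-3) = 4
e=10: even, s = 4*2+10 = 18
e=4: even, s = 18*2+4 = 40
e=12: even, s = 40*2+12 = 92
e=3: not even, s = 92-3 = 89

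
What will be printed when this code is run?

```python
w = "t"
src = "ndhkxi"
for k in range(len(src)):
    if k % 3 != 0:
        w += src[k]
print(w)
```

k=0: skip
k=1: add 'd' → 'td'
k=2: add 'h' → 'tdh'
k=3: skip
k=4: add 'x' → 'tdhx'
k=5: add 'i' → 'tdhxi'

tdhxi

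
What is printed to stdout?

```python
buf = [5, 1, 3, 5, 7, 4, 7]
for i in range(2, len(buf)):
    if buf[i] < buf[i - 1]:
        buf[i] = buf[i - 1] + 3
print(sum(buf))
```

i=2: 3>=1, unchanged → [5, 1, 3, 5, 7, 4, 7]
i=3: 5>=3, unchanged → [5, 1, 3, 5, 7, 4, 7]
i=4: 7>=5, unchanged → [5, 1, 3, 5, 7, 4, 7]
i=5: 4<7, buf[5] = 7+3 = 10 → [5, 1, 3, 5, 7, 10, 7]
i=6: 7<10, buf[6] = 10+3 = 13 → [5, 1, 3, 5, 7, 10, 13]
sum = 44

44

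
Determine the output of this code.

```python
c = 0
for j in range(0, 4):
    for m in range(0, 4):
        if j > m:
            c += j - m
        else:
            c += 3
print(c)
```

j=0,m=0: not 0>0, c = 0+3 = 3
j=0,m=1: not 0>1, c = 3+3 = 6
j=0,m=2: not 0>2, c = 6+3 = 9
j=0,m=3: not 0>3, c = 9+3 = 12
j=1,m=0: 1>0, c = 12+1 = 13
j=1,m=1: not 1>1, c = 13+3 = 16
j=1,m=2: not 1>2, c = 16+3 = 19
j=1,m=3: not 1>3, c = 19+3 = 22
j=2,m=0: 2>0, c = 22+2 = 24
j=2,m=1: 2>1, c = 24+1 = 25
j=2,m=2: not 2>2, c = 25+3 = 28
j=2,m=3: not 2>3, c = 28+3 = 31
j=3,m=0: 3>0, c = 31+3 = 34
j=3,m=1: 3>1, c = 34+2 = 36
j=3,m=2: 3>2, c = 36+1 = 37
j=3,m=3: not 3>3, c = 37+3 = 40

40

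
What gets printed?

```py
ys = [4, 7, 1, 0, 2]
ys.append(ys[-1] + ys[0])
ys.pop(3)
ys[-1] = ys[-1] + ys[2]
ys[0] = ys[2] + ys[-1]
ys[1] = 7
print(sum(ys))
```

append ys[-1]+ys[0] = 2+4 = 6 → [4, 7, 1, 0, 2, 6]
pop(3) removes 0 → [4, 7, 1, 2, 6]
ys[-1] = ys[-1]+ys[2] = 6+1 = 7 → [4, 7, 1, 2, 7]
ys[0] = ys[2]+ys[-1] = 1+7 = 8 → [8, 7, 1, 2, 7]
ys[1] = 7 → [8, 7, 1, 2, 7]
sum = 25

25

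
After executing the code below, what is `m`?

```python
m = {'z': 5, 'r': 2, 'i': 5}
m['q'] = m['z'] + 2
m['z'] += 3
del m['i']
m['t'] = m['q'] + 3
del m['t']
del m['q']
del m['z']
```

m['q'] = m['z']+2 = 7 → {'z': 5, 'r': 2, 'i': 5, 'q': 7}
m['z'] = 5+3 = 8 → {'z': 8, 'r': 2, 'i': 5, 'q': 7}
del 'i' → {'z': 8, 'r': 2, 'q': 7}
m['t'] = m['q']+3 = 10 → {'z': 8, 'r': 2, 'q': 7, 't': 10}
del 't' → {'z': 8, 'r': 2, 'q': 7}
del 'q' → {'z': 8, 'r': 2}
del 'z' → {'r': 2}

{'r': 2}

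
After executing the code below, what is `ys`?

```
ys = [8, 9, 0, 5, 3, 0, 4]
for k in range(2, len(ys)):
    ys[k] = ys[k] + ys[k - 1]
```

[8, 9, 9, 14, 17, 17, 21]

k=2: ys[2] = 0+9 = 9 → [8, 9, 9, 5, 3, 0, 4]
k=3: ys[3] = 5+9 = 14 → [8, 9, 9, 14, 3, 0, 4]
k=4: ys[4] = 3+14 = 17 → [8, 9, 9, 14, 17, 0, 4]
k=5: ys[5] = 0+17 = 17 → [8, 9, 9, 14, 17, 17, 4]
k=6: ys[6] = 4+17 = 21 → [8, 9, 9, 14, 17, 17, 21]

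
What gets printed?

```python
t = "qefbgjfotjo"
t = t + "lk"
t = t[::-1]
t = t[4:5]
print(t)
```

+ 'lk' → 'qefbgjfotjolk'
reverse → 'klojtofjgbfeq'
slice [4:5] → 't'

t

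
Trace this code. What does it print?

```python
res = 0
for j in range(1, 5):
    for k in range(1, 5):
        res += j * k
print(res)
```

j=1,k=1: res = 0+1 = 1
j=1,k=2: res = 1+2 = 3
j=1,k=3: res = 3+3 = 6
j=1,k=4: res = 6+4 = 10
j=2,k=1: res = 10+2 = 12
j=2,k=2: res = 12+4 = 16
j=2,k=3: res = 16+6 = 22
j=2,k=4: res = 22+8 = 30
j=3,k=1: res = 30+3 = 33
j=3,k=2: res = 33+6 = 39
j=3,k=3: res = 39+9 = 48
j=3,k=4: res = 48+12 = 60
j=4,k=1: res = 60+4 = 64
j=4,k=2: res = 64+8 = 72
j=4,k=3: res = 72+12 = 84
j=4,k=4: res = 84+16 = 100

100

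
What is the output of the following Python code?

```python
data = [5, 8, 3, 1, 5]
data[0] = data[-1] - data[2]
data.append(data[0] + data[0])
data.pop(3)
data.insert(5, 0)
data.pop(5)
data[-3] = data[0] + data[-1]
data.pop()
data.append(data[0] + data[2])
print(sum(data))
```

data[0] = data[-1]-data[2] = 5-3 = 2 → [2, 8, 3, 1, 5]
append data[0]+data[0] = 2+2 = 4 → [2, 8, 3, 1, 5, 4]
pop(3) removes 1 → [2, 8, 3, 5, 4]
insert 0 at 5 → [2, 8, 3, 5, 4, 0]
pop(5) removes 0 → [2, 8, 3, 5, 4]
data[-3] = data[0]+data[-1] = 2+4 = 6 → [2, 8, 6, 5, 4]
pop() removes 4 → [2, 8, 6, 5]
append data[0]+data[2] = 2+6 = 8 → [2, 8, 6, 5, 8]
sum = 29

29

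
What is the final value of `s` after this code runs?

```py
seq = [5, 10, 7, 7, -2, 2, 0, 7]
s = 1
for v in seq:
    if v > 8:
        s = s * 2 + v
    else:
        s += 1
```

20

v=5: not >8, s = 1+1 = 2
v=10: >8, s = 2*2+10 = 14
v=7: not >8, s = 14+1 = 15
v=7: not >8, s = 15+1 = 16
v=-2: not >8, s = 16+1 = 17
v=2: not >8, s = 17+1 = 18
v=0: not >8, s = 18+1 = 19
v=7: not >8, s = 19+1 = 20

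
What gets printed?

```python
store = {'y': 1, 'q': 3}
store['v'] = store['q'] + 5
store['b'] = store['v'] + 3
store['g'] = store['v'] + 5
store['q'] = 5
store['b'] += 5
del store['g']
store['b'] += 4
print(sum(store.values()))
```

34

store['v'] = store['q']+5 = 8 → {'y': 1, 'q': 3, 'v': 8}
store['b'] = store['v']+3 = 11 → {'y': 1, 'q': 3, 'v': 8, 'b': 11}
store['g'] = store['v']+5 = 13 → {'y': 1, 'q': 3, 'v': 8, 'b': 11, 'g': 13}
store['q'] = 5 → {'y': 1, 'q': 5, 'v': 8, 'b': 11, 'g': 13}
store['b'] = 11+5 = 16 → {'y': 1, 'q': 5, 'v': 8, 'b': 16, 'g': 13}
del 'g' → {'y': 1, 'q': 5, 'v': 8, 'b': 16}
store['b'] = 16+4 = 20 → {'y': 1, 'q': 5, 'v': 8, 'b': 20}
sum of values = 34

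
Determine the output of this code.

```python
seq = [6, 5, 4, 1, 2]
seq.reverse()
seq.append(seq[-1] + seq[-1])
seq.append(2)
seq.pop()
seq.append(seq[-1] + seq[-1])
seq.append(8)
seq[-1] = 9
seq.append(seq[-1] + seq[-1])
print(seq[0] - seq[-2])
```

reverse → [2, 1, 4, 5, 6]
append seq[-1]+seq[-1] = 6+6 = 12 → [2, 1, 4, 5, 6, 12]
append 2 → [2, 1, 4, 5, 6, 12, 2]
pop() removes 2 → [2, 1, 4, 5, 6, 12]
append seq[-1]+seq[-1] = 12+12 = 24 → [2, 1, 4, 5, 6, 12, 24]
append 8 → [2, 1, 4, 5, 6, 12, 24, 8]
seq[-1] = 9 → [2, 1, 4, 5, 6, 12, 24, 9]
append seq[-1]+seq[-1] = 9+9 = 18 → [2, 1, 4, 5, 6, 12, 24, 9, 18]
seq[0]-seq[-2] = 2-9 = -7

-7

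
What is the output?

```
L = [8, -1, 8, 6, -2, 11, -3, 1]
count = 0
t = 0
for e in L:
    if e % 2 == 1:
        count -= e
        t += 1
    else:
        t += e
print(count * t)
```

e=8: not odd; t=8
e=-1: odd, count = 0-(-1) = 1; t=9
e=8: not odd; t=17
e=6: not odd; t=23
e=-2: not odd; t=21
e=11: odd, count = 1-11 = -10; t=22
e=-3: odd, count = (-10)-(-3) = -7; t=23
e=1: odd, count = (-7)-1 = -8; t=24
count*t = (-8)*24 = -192

-192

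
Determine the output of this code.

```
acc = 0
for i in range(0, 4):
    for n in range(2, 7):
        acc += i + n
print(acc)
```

110

i=0,n=2: acc = 0+2 = 2
i=0,n=3: acc = 2+3 = 5
i=0,n=4: acc = 5+4 = 9
i=0,n=5: acc = 9+5 = 14
i=0,n=6: acc = 14+6 = 20
i=1,n=2: acc = 20+3 = 23
i=1,n=3: acc = 23+4 = 27
i=1,n=4: acc = 27+5 = 32
i=1,n=5: acc = 32+6 = 38
i=1,n=6: acc = 38+7 = 45
i=2,n=2: acc = 45+4 = 49
i=2,n=3: acc = 49+5 = 54
i=2,n=4: acc = 54+6 = 60
i=2,n=5: acc = 60+7 = 67
i=2,n=6: acc = 67+8 = 75
i=3,n=2: acc = 75+5 = 80
i=3,n=3: acc = 80+6 = 86
i=3,n=4: acc = 86+7 = 93
i=3,n=5: acc = 93+8 = 101
i=3,n=6: acc = 101+9 = 110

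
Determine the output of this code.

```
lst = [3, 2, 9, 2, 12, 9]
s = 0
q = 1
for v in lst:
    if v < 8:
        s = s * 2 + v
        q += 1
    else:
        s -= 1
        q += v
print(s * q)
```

476

v=3: <8, s = 0*2+3 = 3; q=2
v=2: <8, s = 3*2+2 = 8; q=3
v=9: not <8, s = 8-1 = 7; q=12
v=2: <8, s = 7*2+2 = 16; q=13
v=12: not <8, s = 16-1 = 15; q=25
v=9: not <8, s = 15-1 = 14; q=34
s*q = 14*34 = 476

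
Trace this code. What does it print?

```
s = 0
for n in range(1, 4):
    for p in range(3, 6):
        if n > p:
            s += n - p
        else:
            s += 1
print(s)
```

n=1,p=3: not 1>3, s = 0+1 = 1
n=1,p=4: not 1>4, s = 1+1 = 2
n=1,p=5: not 1>5, s = 2+1 = 3
n=2,p=3: not 2>3, s = 3+1 = 4
n=2,p=4: not 2>4, s = 4+1 = 5
n=2,p=5: not 2>5, s = 5+1 = 6
n=3,p=3: not 3>3, s = 6+1 = 7
n=3,p=4: not 3>4, s = 7+1 = 8
n=3,p=5: not 3>5, s = 8+1 = 9

9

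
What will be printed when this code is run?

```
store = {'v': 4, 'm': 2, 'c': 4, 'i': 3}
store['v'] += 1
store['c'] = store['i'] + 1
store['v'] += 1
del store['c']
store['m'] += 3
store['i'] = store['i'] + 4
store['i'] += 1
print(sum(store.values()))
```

store['v'] = 4+1 = 5 → {'v': 5, 'm': 2, 'c': 4, 'i': 3}
store['c'] = store['i']+1 = 4 → {'v': 5, 'm': 2, 'c': 4, 'i': 3}
store['v'] = 5+1 = 6 → {'v': 6, 'm': 2, 'c': 4, 'i': 3}
del 'c' → {'v': 6, 'm': 2, 'i': 3}
store['m'] = 2+3 = 5 → {'v': 6, 'm': 5, 'i': 3}
store['i'] = store['i']+4 = 7 → {'v': 6, 'm': 5, 'i': 7}
store['i'] = 7+1 = 8 → {'v': 6, 'm': 5, 'i': 8}
sum of values = 19

19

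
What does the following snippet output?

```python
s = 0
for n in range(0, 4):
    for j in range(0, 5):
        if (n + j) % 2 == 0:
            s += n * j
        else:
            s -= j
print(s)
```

8

n=0,j=0: even sum, s = 0+0 = 0
n=0,j=1: odd sum, s = 0-1 = -1
n=0,j=2: even sum, s = (-1)+0 = -1
n=0,j=3: odd sum, s = (-1)-3 = -4
n=0,j=4: even sum, s = (-4)+0 = -4
n=1,j=0: odd sum, s = (-4)-0 = -4
n=1,j=1: even sum, s = (-4)+1 = -3
n=1,j=2: odd sum, s = (-3)-2 = -5
n=1,j=3: even sum, s = (-5)+3 = -2
n=1,j=4: odd sum, s = (-2)-4 = -6
n=2,j=0: even sum, s = (-6)+0 = -6
n=2,j=1: odd sum, s = (-6)-1 = -7
n=2,j=2: even sum, s = (-7)+4 = -3
n=2,j=3: odd sum, s = (-3)-3 = -6
n=2,j=4: even sum, s = (-6)+8 = 2
n=3,j=0: odd sum, s = 2-0 = 2
n=3,j=1: even sum, s = 2+3 = 5
n=3,j=2: odd sum, s = 5-2 = 3
n=3,j=3: even sum, s = 3+9 = 12
n=3,j=4: odd sum, s = 12-4 = 8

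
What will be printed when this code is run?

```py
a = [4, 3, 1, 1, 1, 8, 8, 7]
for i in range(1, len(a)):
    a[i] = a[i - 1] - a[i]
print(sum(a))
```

-51

i=1: a[1] = 4-3 = 1 → [4, 1, 1, 1, 1, 8, 8, 7]
i=2: a[2] = 1-1 = 0 → [4, 1, 0, 1, 1, 8, 8, 7]
i=3: a[3] = 0-1 = -1 → [4, 1, 0, -1, 1, 8, 8, 7]
i=4: a[4] = (-1)-1 = -2 → [4, 1, 0, -1, -2, 8, 8, 7]
i=5: a[5] = (-2)-8 = -10 → [4, 1, 0, -1, -2, -10, 8, 7]
i=6: a[6] = (-10)-8 = -18 → [4, 1, 0, -1, -2, -10, -18, 7]
i=7: a[7] = (-18)-7 = -25 → [4, 1, 0, -1, -2, -10, -18, -25]
sum = -51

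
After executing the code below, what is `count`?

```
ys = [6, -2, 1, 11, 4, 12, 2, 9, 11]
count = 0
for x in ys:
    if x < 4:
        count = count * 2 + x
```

-4

x=6: not <4
x=-2: <4, count = 0*2+(-2) = -2
x=1: <4, count = (-2)*2+1 = -3
x=11: not <4
x=4: not <4
x=12: not <4
x=2: <4, count = (-3)*2+2 = -4
x=9: not <4
x=11: not <4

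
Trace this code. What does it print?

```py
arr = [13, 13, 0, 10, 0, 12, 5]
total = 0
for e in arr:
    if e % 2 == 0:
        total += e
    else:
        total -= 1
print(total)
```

e=13: not even, total = 0-1 = -1
e=13: not even, total = (-1)-1 = -2
e=0: even, total = (-2)+0 = -2
e=10: even, total = (-2)+10 = 8
e=0: even, total = 8+0 = 8
e=12: even, total = 8+12 = 20
e=5: not even, total = 20-1 = 19

19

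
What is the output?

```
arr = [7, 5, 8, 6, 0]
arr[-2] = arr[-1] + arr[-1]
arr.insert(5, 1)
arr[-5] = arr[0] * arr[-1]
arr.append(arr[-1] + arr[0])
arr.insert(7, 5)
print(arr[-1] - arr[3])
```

5

arr[-2] = arr[-1]+arr[-1] = 0+0 = 0 → [7, 5, 8, 0, 0]
insert 1 at 5 → [7, 5, 8, 0, 0, 1]
arr[-5] = arr[0]*arr[-1] = 7*1 = 7 → [7, 7, 8, 0, 0, 1]
append arr[-1]+arr[0] = 1+7 = 8 → [7, 7, 8, 0, 0, 1, 8]
insert 5 at 7 → [7, 7, 8, 0, 0, 1, 8, 5]
arr[-1]-arr[3] = 5-0 = 5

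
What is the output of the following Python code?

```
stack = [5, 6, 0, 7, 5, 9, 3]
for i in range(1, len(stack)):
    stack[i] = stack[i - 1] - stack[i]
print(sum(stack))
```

i=1: stack[1] = 5-6 = -1 → [5, -1, 0, 7, 5, 9, 3]
i=2: stack[2] = (-1)-0 = -1 → [5, -1, -1, 7, 5, 9, 3]
i=3: stack[3] = (-1)-7 = -8 → [5, -1, -1, -8, 5, 9, 3]
i=4: stack[4] = (-8)-5 = -13 → [5, -1, -1, -8, -13, 9, 3]
i=5: stack[5] = (-13)-9 = -22 → [5, -1, -1, -8, -13, -22, 3]
i=6: stack[6] = (-22)-3 = -25 → [5, -1, -1, -8, -13, -22, -25]
sum = -65

-65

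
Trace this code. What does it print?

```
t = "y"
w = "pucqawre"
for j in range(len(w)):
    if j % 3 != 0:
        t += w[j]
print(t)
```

yucawe

j=0: skip
j=1: add 'u' → 'yu'
j=2: add 'c' → 'yuc'
j=3: skip
j=4: add 'a' → 'yuca'
j=5: add 'w' → 'yucaw'
j=6: skip
j=7: add 'e' → 'yucawe'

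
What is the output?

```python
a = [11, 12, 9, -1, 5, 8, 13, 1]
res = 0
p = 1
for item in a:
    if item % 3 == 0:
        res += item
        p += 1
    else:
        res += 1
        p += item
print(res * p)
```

1080

item=11: not %3==0, res = 0+1 = 1; p=12
item=12: %3==0, res = 1+12 = 13; p=13
item=9: %3==0, res = 13+9 = 22; p=14
item=-1: not %3==0, res = 22+1 = 23; p=13
item=5: not %3==0, res = 23+1 = 24; p=18
item=8: not %3==0, res = 24+1 = 25; p=26
item=13: not %3==0, res = 25+1 = 26; p=39
item=1: not %3==0, res = 26+1 = 27; p=40
res*p = 27*40 = 1080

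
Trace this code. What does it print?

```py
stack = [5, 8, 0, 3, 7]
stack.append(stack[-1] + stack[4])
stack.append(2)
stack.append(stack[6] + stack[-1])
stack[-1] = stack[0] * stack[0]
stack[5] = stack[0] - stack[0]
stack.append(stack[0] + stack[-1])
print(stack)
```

append stack[-1]+stack[4] = 7+7 = 14 → [5, 8, 0, 3, 7, 14]
append 2 → [5, 8, 0, 3, 7, 14, 2]
append stack[6]+stack[-1] = 2+2 = 4 → [5, 8, 0, 3, 7, 14, 2, 4]
stack[-1] = stack[0]*stack[0] = 5*5 = 25 → [5, 8, 0, 3, 7, 14, 2, 25]
stack[5] = stack[0]-stack[0] = 5-5 = 0 → [5, 8, 0, 3, 7, 0, 2, 25]
append stack[0]+stack[-1] = 5+25 = 30 → [5, 8, 0, 3, 7, 0, 2, 25, 30]

[5, 8, 0, 3, 7, 0, 2, 25, 30]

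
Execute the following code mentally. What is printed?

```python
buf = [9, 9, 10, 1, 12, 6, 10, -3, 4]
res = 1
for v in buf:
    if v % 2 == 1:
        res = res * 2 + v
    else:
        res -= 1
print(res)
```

v=9: odd, res = 1*2+9 = 11
v=9: odd, res = 11*2+9 = 31
v=10: not odd, res = 31-1 = 30
v=1: odd, res = 30*2+1 = 61
v=12: not odd, res = 61-1 = 60
v=6: not odd, res = 60-1 = 59
v=10: not odd, res = 59-1 = 58
v=-3: odd, res = 58*2+(-3) = 113
v=4: not odd, res = 113-1 = 112

112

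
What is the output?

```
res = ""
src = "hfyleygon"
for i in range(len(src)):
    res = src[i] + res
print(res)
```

nogyelyfh

i=0: prepend 'h' → 'h'
i=1: prepend 'f' → 'fh'
i=2: prepend 'y' → 'yfh'
i=3: prepend 'l' → 'lyfh'
i=4: prepend 'e' → 'elyfh'
i=5: prepend 'y' → 'yelyfh'
i=6: prepend 'g' → 'gyelyfh'
i=7: prepend 'o' → 'ogyelyfh'
i=8: prepend 'n' → 'nogyelyfh'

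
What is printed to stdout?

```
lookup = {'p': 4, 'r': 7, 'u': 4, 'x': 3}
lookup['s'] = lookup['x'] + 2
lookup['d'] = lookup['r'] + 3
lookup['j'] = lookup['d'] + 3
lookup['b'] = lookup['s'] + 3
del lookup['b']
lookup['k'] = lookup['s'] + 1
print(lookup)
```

lookup['s'] = lookup['x']+2 = 5 → {'p': 4, 'r': 7, 'u': 4, 'x': 3, 's': 5}
lookup['d'] = lookup['r']+3 = 10 → {'p': 4, 'r': 7, 'u': 4, 'x': 3, 's': 5, 'd': 10}
lookup['j'] = lookup['d']+3 = 13 → {'p': 4, 'r': 7, 'u': 4, 'x': 3, 's': 5, 'd': 10, 'j': 13}
lookup['b'] = lookup['s']+3 = 8 → {'p': 4, 'r': 7, 'u': 4, 'x': 3, 's': 5, 'd': 10, 'j': 13, 'b': 8}
del 'b' → {'p': 4, 'r': 7, 'u': 4, 'x': 3, 's': 5, 'd': 10, 'j': 13}
lookup['k'] = lookup['s']+1 = 6 → {'p': 4, 'r': 7, 'u': 4, 'x': 3, 's': 5, 'd': 10, 'j': 13, 'k': 6}

{'p': 4, 'r': 7, 'u': 4, 'x': 3, 's': 5, 'd': 10, 'j': 13, 'k': 6}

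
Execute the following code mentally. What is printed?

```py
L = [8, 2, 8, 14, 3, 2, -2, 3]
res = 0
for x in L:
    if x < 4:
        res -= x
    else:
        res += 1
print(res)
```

x=8: not <4, res = 0+1 = 1
x=2: <4, res = 1-2 = -1
x=8: not <4, res = (-1)+1 = 0
x=14: not <4, res = 0+1 = 1
x=3: <4, res = 1-3 = -2
x=2: <4, res = (-2)-2 = -4
x=-2: <4, res = (-4)-(-2) = -2
x=3: <4, res = (-2)-3 = -5

-5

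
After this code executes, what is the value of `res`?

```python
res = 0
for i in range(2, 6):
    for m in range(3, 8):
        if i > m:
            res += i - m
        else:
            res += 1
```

21

i=2,m=3: not 2>3, res = 0+1 = 1
i=2,m=4: not 2>4, res = 1+1 = 2
i=2,m=5: not 2>5, res = 2+1 = 3
i=2,m=6: not 2>6, res = 3+1 = 4
i=2,m=7: not 2>7, res = 4+1 = 5
i=3,m=3: not 3>3, res = 5+1 = 6
i=3,m=4: not 3>4, res = 6+1 = 7
i=3,m=5: not 3>5, res = 7+1 = 8
i=3,m=6: not 3>6, res = 8+1 = 9
i=3,m=7: not 3>7, res = 9+1 = 10
i=4,m=3: 4>3, res = 10+1 = 11
i=4,m=4: not 4>4, res = 11+1 = 12
i=4,m=5: not 4>5, res = 12+1 = 13
i=4,m=6: not 4>6, res = 13+1 = 14
i=4,m=7: not 4>7, res = 14+1 = 15
i=5,m=3: 5>3, res = 15+2 = 17
i=5,m=4: 5>4, res = 17+1 = 18
i=5,m=5: not 5>5, res = 18+1 = 19
i=5,m=6: not 5>6, res = 19+1 = 20
i=5,m=7: not 5>7, res = 20+1 = 21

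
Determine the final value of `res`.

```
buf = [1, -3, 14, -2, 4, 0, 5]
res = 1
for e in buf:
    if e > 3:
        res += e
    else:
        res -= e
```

28

e=1: not >3, res = 1-1 = 0
e=-3: not >3, res = 0-(-3) = 3
e=14: >3, res = 3+14 = 17
e=-2: not >3, res = 17-(-2) = 19
e=4: >3, res = 19+4 = 23
e=0: not >3, res = 23-0 = 23
e=5: >3, res = 23+5 = 28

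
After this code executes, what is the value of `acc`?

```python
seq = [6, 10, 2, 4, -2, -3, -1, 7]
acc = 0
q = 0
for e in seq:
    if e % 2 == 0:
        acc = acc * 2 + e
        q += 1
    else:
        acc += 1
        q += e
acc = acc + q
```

201

e=6: even, acc = 0*2+6 = 6; q=1
e=10: even, acc = 6*2+10 = 22; q=2
e=2: even, acc = 22*2+2 = 46; q=3
e=4: even, acc = 46*2+4 = 96; q=4
e=-2: even, acc = 96*2+(-2) = 190; q=5
e=-3: not even, acc = 190+1 = 191; q=2
e=-1: not even, acc = 191+1 = 192; q=1
e=7: not even, acc = 192+1 = 193; q=8
acc+q = 193+8 = 201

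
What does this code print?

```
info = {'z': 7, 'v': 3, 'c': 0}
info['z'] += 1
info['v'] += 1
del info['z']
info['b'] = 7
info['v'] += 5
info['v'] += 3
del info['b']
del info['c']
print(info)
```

info['z'] = 7+1 = 8 → {'z': 8, 'v': 3, 'c': 0}
info['v'] = 3+1 = 4 → {'z': 8, 'v': 4, 'c': 0}
del 'z' → {'v': 4, 'c': 0}
info['b'] = 7 → {'v': 4, 'c': 0, 'b': 7}
info['v'] = 4+5 = 9 → {'v': 9, 'c': 0, 'b': 7}
info['v'] = 9+3 = 12 → {'v': 12, 'c': 0, 'b': 7}
del 'b' → {'v': 12, 'c': 0}
del 'c' → {'v': 12}

{'v': 12}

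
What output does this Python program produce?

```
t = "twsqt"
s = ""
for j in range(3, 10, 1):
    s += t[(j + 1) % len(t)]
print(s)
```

j=3: add t[4]='t' → 't'
j=4: add t[0]='t' → 'tt'
j=5: add t[1]='w' → 'ttw'
j=6: add t[2]='s' → 'ttws'
j=7: add t[3]='q' → 'ttwsq'
j=8: add t[4]='t' → 'ttwsqt'
j=9: add t[0]='t' → 'ttwsqtt'

ttwsqtt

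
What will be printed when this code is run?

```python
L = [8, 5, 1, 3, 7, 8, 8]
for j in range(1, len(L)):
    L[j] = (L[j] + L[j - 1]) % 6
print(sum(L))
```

22

j=1: L[1] = (5+8)%6 = 1 → [8, 1, 1, 3, 7, 8, 8]
j=2: L[2] = (1+1)%6 = 2 → [8, 1, 2, 3, 7, 8, 8]
j=3: L[3] = (3+2)%6 = 5 → [8, 1, 2, 5, 7, 8, 8]
j=4: L[4] = (7+5)%6 = 0 → [8, 1, 2, 5, 0, 8, 8]
j=5: L[5] = (8+0)%6 = 2 → [8, 1, 2, 5, 0, 2, 8]
j=6: L[6] = (8+2)%6 = 4 → [8, 1, 2, 5, 0, 2, 4]
sum = 22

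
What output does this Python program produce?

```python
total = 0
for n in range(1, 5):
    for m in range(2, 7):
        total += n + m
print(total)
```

130

n=1,m=2: total = 0+3 = 3
n=1,m=3: total = 3+4 = 7
n=1,m=4: total = 7+5 = 12
n=1,m=5: total = 12+6 = 18
n=1,m=6: total = 18+7 = 25
n=2,m=2: total = 25+4 = 29
n=2,m=3: total = 29+5 = 34
n=2,m=4: total = 34+6 = 40
n=2,m=5: total = 40+7 = 47
n=2,m=6: total = 47+8 = 55
n=3,m=2: total = 55+5 = 60
n=3,m=3: total = 60+6 = 66
n=3,m=4: total = 66+7 = 73
n=3,m=5: total = 73+8 = 81
n=3,m=6: total = 81+9 = 90
n=4,m=2: total = 90+6 = 96
n=4,m=3: total = 96+7 = 103
n=4,m=4: total = 103+8 = 111
n=4,m=5: total = 111+9 = 120
n=4,m=6: total = 120+10 = 130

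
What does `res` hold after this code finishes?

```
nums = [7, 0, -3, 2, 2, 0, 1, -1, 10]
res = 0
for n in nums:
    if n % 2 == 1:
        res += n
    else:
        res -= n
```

n=7: odd, res = 0+7 = 7
n=0: not odd, res = 7-0 = 7
n=-3: odd, res = 7+(-3) = 4
n=2: not odd, res = 4-2 = 2
n=2: not odd, res = 2-2 = 0
n=0: not odd, res = 0-0 = 0
n=1: odd, res = 0+1 = 1
n=-1: odd, res = 1+(-1) = 0
n=10: not odd, res = 0-10 = -10

-10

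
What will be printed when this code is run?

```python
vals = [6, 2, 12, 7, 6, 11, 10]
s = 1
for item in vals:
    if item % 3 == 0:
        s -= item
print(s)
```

item=6: %3==0, s = 1-6 = -5
item=2: not %3==0
item=12: %3==0, s = (-5)-12 = -17
item=7: not %3==0
item=6: %3==0, s = (-17)-6 = -23
item=11: not %3==0
item=10: not %3==0

-23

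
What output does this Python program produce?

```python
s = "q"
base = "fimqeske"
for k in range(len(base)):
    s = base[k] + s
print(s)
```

ekseqmifq

k=0: prepend 'f' → 'fq'
k=1: prepend 'i' → 'ifq'
k=2: prepend 'm' → 'mifq'
k=3: prepend 'q' → 'qmifq'
k=4: prepend 'e' → 'eqmifq'
k=5: prepend 's' → 'seqmifq'
k=6: prepend 'k' → 'kseqmifq'
k=7: prepend 'e' → 'ekseqmifq'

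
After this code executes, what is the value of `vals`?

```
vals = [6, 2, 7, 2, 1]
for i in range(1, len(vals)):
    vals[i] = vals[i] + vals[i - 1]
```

[6, 8, 15, 17, 18]

i=1: vals[1] = 2+6 = 8 → [6, 8, 7, 2, 1]
i=2: vals[2] = 7+8 = 15 → [6, 8, 15, 2, 1]
i=3: vals[3] = 2+15 = 17 → [6, 8, 15, 17, 1]
i=4: vals[4] = 1+17 = 18 → [6, 8, 15, 17, 18]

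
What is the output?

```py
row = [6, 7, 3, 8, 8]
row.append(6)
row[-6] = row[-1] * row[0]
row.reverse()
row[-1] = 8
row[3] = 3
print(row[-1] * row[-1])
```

append 6 → [6, 7, 3, 8, 8, 6]
row[-6] = row[-1]*row[0] = 6*6 = 36 → [36, 7, 3, 8, 8, 6]
reverse → [6, 8, 8, 3, 7, 36]
row[-1] = 8 → [6, 8, 8, 3, 7, 8]
row[3] = 3 → [6, 8, 8, 3, 7, 8]
row[-1]*row[-1] = 8*8 = 64

64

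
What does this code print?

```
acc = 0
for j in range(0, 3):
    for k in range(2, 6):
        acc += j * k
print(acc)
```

42

j=0,k=2: acc = 0+0 = 0
j=0,k=3: acc = 0+0 = 0
j=0,k=4: acc = 0+0 = 0
j=0,k=5: acc = 0+0 = 0
j=1,k=2: acc = 0+2 = 2
j=1,k=3: acc = 2+3 = 5
j=1,k=4: acc = 5+4 = 9
j=1,k=5: acc = 9+5 = 14
j=2,k=2: acc = 14+4 = 18
j=2,k=3: acc = 18+6 = 24
j=2,k=4: acc = 24+8 = 32
j=2,k=5: acc = 32+10 = 42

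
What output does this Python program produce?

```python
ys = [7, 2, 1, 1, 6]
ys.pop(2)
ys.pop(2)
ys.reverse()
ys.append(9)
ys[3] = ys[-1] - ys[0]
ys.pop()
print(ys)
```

[6, 2, 7]

pop(2) removes 1 → [7, 2, 1, 6]
pop(2) removes 1 → [7, 2, 6]
reverse → [6, 2, 7]
append 9 → [6, 2, 7, 9]
ys[3] = ys[-1]-ys[0] = 9-6 = 3 → [6, 2, 7, 3]
pop() removes 3 → [6, 2, 7]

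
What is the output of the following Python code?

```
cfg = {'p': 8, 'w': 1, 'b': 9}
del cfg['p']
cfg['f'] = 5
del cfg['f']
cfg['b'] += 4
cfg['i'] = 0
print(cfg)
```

{'w': 1, 'b': 13, 'i': 0}

del 'p' → {'w': 1, 'b': 9}
cfg['f'] = 5 → {'w': 1, 'b': 9, 'f': 5}
del 'f' → {'w': 1, 'b': 9}
cfg['b'] = 9+4 = 13 → {'w': 1, 'b': 13}
cfg['i'] = 0 → {'w': 1, 'b': 13, 'i': 0}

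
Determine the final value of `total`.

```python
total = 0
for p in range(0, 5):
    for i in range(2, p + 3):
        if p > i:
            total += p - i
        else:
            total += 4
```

p=0,i=2: not 0>2, total = 0+4 = 4
p=1,i=2: not 1>2, total = 4+4 = 8
p=1,i=3: not 1>3, total = 8+4 = 12
p=2,i=2: not 2>2, total = 12+4 = 16
p=2,i=3: not 2>3, total = 16+4 = 20
p=2,i=4: not 2>4, total = 20+4 = 24
p=3,i=2: 3>2, total = 24+1 = 25
p=3,i=3: not 3>3, total = 25+4 = 29
p=3,i=4: not 3>4, total = 29+4 = 33
p=3,i=5: not 3>5, total = 33+4 = 37
p=4,i=2: 4>2, total = 37+2 = 39
p=4,i=3: 4>3, total = 39+1 = 40
p=4,i=4: not 4>4, total = 40+4 = 44
p=4,i=5: not 4>5, total = 44+4 = 48
p=4,i=6: not 4>6, total = 48+4 = 52

52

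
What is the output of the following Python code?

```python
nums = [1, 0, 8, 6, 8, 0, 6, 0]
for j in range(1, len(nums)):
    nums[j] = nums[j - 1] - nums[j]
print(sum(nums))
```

j=1: nums[1] = 1-0 = 1 → [1, 1, 8, 6, 8, 0, 6, 0]
j=2: nums[2] = 1-8 = -7 → [1, 1, -7, 6, 8, 0, 6, 0]
j=3: nums[3] = (-7)-6 = -13 → [1, 1, -7, -13, 8, 0, 6, 0]
j=4: nums[4] = (-13)-8 = -21 → [1, 1, -7, -13, -21, 0, 6, 0]
j=5: nums[5] = (-21)-0 = -21 → [1, 1, -7, -13, -21, -21, 6, 0]
j=6: nums[6] = (-21)-6 = -27 → [1, 1, -7, -13, -21, -21, -27, 0]
j=7: nums[7] = (-27)-0 = -27 → [1, 1, -7, -13, -21, -21, -27, -27]
sum = -114

-114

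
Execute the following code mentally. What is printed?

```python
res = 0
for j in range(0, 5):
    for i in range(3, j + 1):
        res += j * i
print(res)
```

37

j=3,i=3: res = 0+9 = 9
j=4,i=3: res = 9+12 = 21
j=4,i=4: res = 21+16 = 37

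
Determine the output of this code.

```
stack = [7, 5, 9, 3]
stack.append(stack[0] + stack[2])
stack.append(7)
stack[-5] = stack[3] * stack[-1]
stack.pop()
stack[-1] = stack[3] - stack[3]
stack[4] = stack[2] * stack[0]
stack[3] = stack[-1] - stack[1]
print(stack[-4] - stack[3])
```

-21

append stack[0]+stack[2] = 7+9 = 16 → [7, 5, 9, 3, 16]
append 7 → [7, 5, 9, 3, 16, 7]
stack[-5] = stack[3]*stack[-1] = 3*7 = 21 → [7, 21, 9, 3, 16, 7]
pop() removes 7 → [7, 21, 9, 3, 16]
stack[-1] = stack[3]-stack[3] = 3-3 = 0 → [7, 21, 9, 3, 0]
stack[4] = stack[2]*stack[0] = 9*7 = 63 → [7, 21, 9, 3, 63]
stack[3] = stack[-1]-stack[1] = 63-21 = 42 → [7, 21, 9, 42, 63]
stack[-4]-stack[3] = 21-42 = -21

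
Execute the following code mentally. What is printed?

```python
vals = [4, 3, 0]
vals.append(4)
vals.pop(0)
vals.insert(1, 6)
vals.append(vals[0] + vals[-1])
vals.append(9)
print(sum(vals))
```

29

append 4 → [4, 3, 0, 4]
pop(0) removes 4 → [3, 0, 4]
insert 6 at 1 → [3, 6, 0, 4]
append vals[0]+vals[-1] = 3+4 = 7 → [3, 6, 0, 4, 7]
append 9 → [3, 6, 0, 4, 7, 9]
sum = 29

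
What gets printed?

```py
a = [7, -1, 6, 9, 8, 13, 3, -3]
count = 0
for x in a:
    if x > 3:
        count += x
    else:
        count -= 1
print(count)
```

x=7: >3, count = 0+7 = 7
x=-1: not >3, count = 7-1 = 6
x=6: >3, count = 6+6 = 12
x=9: >3, count = 12+9 = 21
x=8: >3, count = 21+8 = 29
x=13: >3, count = 29+13 = 42
x=3: not >3, count = 42-1 = 41
x=-3: not >3, count = 41-1 = 40

40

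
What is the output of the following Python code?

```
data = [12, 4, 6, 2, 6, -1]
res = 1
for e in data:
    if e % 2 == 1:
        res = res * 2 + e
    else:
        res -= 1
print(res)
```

-9

e=12: not odd, res = 1-1 = 0
e=4: not odd, res = 0-1 = -1
e=6: not odd, res = (-1)-1 = -2
e=2: not odd, res = (-2)-1 = -3
e=6: not odd, res = (-3)-1 = -4
e=-1: odd, res = (-4)*2+(-1) = -9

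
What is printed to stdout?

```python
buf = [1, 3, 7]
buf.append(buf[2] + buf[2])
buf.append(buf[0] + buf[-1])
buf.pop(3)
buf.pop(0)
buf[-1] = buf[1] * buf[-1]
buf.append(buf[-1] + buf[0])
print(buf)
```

append buf[2]+buf[2] = 7+7 = 14 → [1, 3, 7, 14]
append buf[0]+buf[-1] = 1+14 = 15 → [1, 3, 7, 14, 15]
pop(3) removes 14 → [1, 3, 7, 15]
pop(0) removes 1 → [3, 7, 15]
buf[-1] = buf[1]*buf[-1] = 7*15 = 105 → [3, 7, 105]
append buf[-1]+buf[0] = 105+3 = 108 → [3, 7, 105, 108]

[3, 7, 105, 108]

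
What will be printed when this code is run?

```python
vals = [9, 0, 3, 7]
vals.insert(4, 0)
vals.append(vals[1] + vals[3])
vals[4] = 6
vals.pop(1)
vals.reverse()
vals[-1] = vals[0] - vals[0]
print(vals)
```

[7, 6, 7, 3, 0]

insert 0 at 4 → [9, 0, 3, 7, 0]
append vals[1]+vals[3] = 0+7 = 7 → [9, 0, 3, 7, 0, 7]
vals[4] = 6 → [9, 0, 3, 7, 6, 7]
pop(1) removes 0 → [9, 3, 7, 6, 7]
reverse → [7, 6, 7, 3, 9]
vals[-1] = vals[0]-vals[0] = 7-7 = 0 → [7, 6, 7, 3, 0]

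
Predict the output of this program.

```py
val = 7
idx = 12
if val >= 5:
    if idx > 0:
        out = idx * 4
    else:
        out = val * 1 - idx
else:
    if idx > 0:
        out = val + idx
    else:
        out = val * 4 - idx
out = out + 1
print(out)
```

49

val=7, idx=12
val >= 5 is True; idx > 0 is True
→ out = idx * 4 = 48
out = 48+1 = 49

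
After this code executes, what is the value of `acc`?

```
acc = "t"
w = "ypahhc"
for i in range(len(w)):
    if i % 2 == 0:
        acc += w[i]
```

i=0: add 'y' → 'ty'
i=1: skip
i=2: add 'a' → 'tya'
i=3: skip
i=4: add 'h' → 'tyah'
i=5: skip

'tyah'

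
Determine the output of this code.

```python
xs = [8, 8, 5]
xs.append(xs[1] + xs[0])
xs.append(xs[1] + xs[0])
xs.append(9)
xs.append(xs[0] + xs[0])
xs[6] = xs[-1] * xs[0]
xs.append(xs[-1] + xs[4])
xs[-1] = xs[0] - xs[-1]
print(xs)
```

[8, 8, 5, 16, 16, 9, 128, -136]

append xs[1]+xs[0] = 8+8 = 16 → [8, 8, 5, 16]
append xs[1]+xs[0] = 8+8 = 16 → [8, 8, 5, 16, 16]
append 9 → [8, 8, 5, 16, 16, 9]
append xs[0]+xs[0] = 8+8 = 16 → [8, 8, 5, 16, 16, 9, 16]
xs[6] = xs[-1]*xs[0] = 16*8 = 128 → [8, 8, 5, 16, 16, 9, 128]
append xs[-1]+xs[4] = 128+16 = 144 → [8, 8, 5, 16, 16, 9, 128, 144]
xs[-1] = xs[0]-xs[-1] = 8-144 = -136 → [8, 8, 5, 16, 16, 9, 128, -136]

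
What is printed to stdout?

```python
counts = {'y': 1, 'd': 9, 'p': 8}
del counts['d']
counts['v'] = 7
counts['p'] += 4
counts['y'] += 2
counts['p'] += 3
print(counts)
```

del 'd' → {'y': 1, 'p': 8}
counts['v'] = 7 → {'y': 1, 'p': 8, 'v': 7}
counts['p'] = 8+4 = 12 → {'y': 1, 'p': 12, 'v': 7}
counts['y'] = 1+2 = 3 → {'y': 3, 'p': 12, 'v': 7}
counts['p'] = 12+3 = 15 → {'y': 3, 'p': 15, 'v': 7}

{'y': 3, 'p': 15, 'v': 7}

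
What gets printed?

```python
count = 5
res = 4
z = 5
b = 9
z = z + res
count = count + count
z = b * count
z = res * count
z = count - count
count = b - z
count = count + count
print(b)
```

z = 5+4 = 9
count = 5+5 = 10
z = 9*10 = 90
z = 4*10 = 40
z = 10-10 = 0
count = 9-0 = 9
count = 9+9 = 18

9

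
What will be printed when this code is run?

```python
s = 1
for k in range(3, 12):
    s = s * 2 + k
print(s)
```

2547

k=3: s = 1*2+3 = 5
k=4: s = 5*2+4 = 14
k=5: s = 14*2+5 = 33
k=6: s = 33*2+6 = 72
k=7: s = 72*2+7 = 151
k=8: s = 151*2+8 = 310
k=9: s = 310*2+9 = 629
k=10: s = 629*2+10 = 1268
k=11: s = 1268*2+11 = 2547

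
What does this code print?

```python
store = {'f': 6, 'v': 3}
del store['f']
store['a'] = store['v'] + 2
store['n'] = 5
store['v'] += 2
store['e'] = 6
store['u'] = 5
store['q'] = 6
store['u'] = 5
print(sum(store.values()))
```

del 'f' → {'v': 3}
store['a'] = store['v']+2 = 5 → {'v': 3, 'a': 5}
store['n'] = 5 → {'v': 3, 'a': 5, 'n': 5}
store['v'] = 3+2 = 5 → {'v': 5, 'a': 5, 'n': 5}
store['e'] = 6 → {'v': 5, 'a': 5, 'n': 5, 'e': 6}
store['u'] = 5 → {'v': 5, 'a': 5, 'n': 5, 'e': 6, 'u': 5}
store['q'] = 6 → {'v': 5, 'a': 5, 'n': 5, 'e': 6, 'u': 5, 'q': 6}
store['u'] = 5 → {'v': 5, 'a': 5, 'n': 5, 'e': 6, 'u': 5, 'q': 6}
sum of values = 32

32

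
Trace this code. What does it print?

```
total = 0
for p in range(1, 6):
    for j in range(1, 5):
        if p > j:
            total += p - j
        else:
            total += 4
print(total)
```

p=1,j=1: not 1>1, total = 0+4 = 4
p=1,j=2: not 1>2, total = 4+4 = 8
p=1,j=3: not 1>3, total = 8+4 = 12
p=1,j=4: not 1>4, total = 12+4 = 16
p=2,j=1: 2>1, total = 16+1 = 17
p=2,j=2: not 2>2, total = 17+4 = 21
p=2,j=3: not 2>3, total = 21+4 = 25
p=2,j=4: not 2>4, total = 25+4 = 29
p=3,j=1: 3>1, total = 29+2 = 31
p=3,j=2: 3>2, total = 31+1 = 32
p=3,j=3: not 3>3, total = 32+4 = 36
p=3,j=4: not 3>4, total = 36+4 = 40
p=4,j=1: 4>1, total = 40+3 = 43
p=4,j=2: 4>2, total = 43+2 = 45
p=4,j=3: 4>3, total = 45+1 = 46
p=4,j=4: not 4>4, total = 46+4 = 50
p=5,j=1: 5>1, total = 50+4 = 54
p=5,j=2: 5>2, total = 54+3 = 57
p=5,j=3: 5>3, total = 57+2 = 59
p=5,j=4: 5>4, total = 59+1 = 60

60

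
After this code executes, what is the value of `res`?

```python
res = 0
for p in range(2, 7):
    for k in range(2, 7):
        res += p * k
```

p=2,k=2: res = 0+4 = 4
p=2,k=3: res = 4+6 = 10
p=2,k=4: res = 10+8 = 18
p=2,k=5: res = 18+10 = 28
p=2,k=6: res = 28+12 = 40
p=3,k=2: res = 40+6 = 46
p=3,k=3: res = 46+9 = 55
p=3,k=4: res = 55+12 = 67
p=3,k=5: res = 67+15 = 82
p=3,k=6: res = 82+18 = 100
p=4,k=2: res = 100+8 = 108
p=4,k=3: res = 108+12 = 120
p=4,k=4: res = 120+16 = 136
p=4,k=5: res = 136+20 = 156
p=4,k=6: res = 156+24 = 180
p=5,k=2: res = 180+10 = 190
p=5,k=3: res = 190+15 = 205
p=5,k=4: res = 205+20 = 225
p=5,k=5: res = 225+25 = 250
p=5,k=6: res = 250+30 = 280
p=6,k=2: res = 280+12 = 292
p=6,k=3: res = 292+18 = 310
p=6,k=4: res = 310+24 = 334
p=6,k=5: res = 334+30 = 364
p=6,k=6: res = 364+36 = 400

400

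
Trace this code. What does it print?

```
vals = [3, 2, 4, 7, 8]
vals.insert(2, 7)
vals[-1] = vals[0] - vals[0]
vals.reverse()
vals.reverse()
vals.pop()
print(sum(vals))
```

insert 7 at 2 → [3, 2, 7, 4, 7, 8]
vals[-1] = vals[0]-vals[0] = 3-3 = 0 → [3, 2, 7, 4, 7, 0]
reverse → [0, 7, 4, 7, 2, 3]
reverse → [3, 2, 7, 4, 7, 0]
pop() removes 0 → [3, 2, 7, 4, 7]
sum = 23

23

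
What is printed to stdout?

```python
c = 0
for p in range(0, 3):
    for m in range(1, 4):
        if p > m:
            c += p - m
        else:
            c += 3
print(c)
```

p=0,m=1: not 0>1, c = 0+3 = 3
p=0,m=2: not 0>2, c = 3+3 = 6
p=0,m=3: not 0>3, c = 6+3 = 9
p=1,m=1: not 1>1, c = 9+3 = 12
p=1,m=2: not 1>2, c = 12+3 = 15
p=1,m=3: not 1>3, c = 15+3 = 18
p=2,m=1: 2>1, c = 18+1 = 19
p=2,m=2: not 2>2, c = 19+3 = 22
p=2,m=3: not 2>3, c = 22+3 = 25

25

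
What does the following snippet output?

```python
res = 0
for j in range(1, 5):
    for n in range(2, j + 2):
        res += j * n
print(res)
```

95

j=1,n=2: res = 0+2 = 2
j=2,n=2: res = 2+4 = 6
j=2,n=3: res = 6+6 = 12
j=3,n=2: res = 12+6 = 18
j=3,n=3: res = 18+9 = 27
j=3,n=4: res = 27+12 = 39
j=4,n=2: res = 39+8 = 47
j=4,n=3: res = 47+12 = 59
j=4,n=4: res = 59+16 = 75
j=4,n=5: res = 75+20 = 95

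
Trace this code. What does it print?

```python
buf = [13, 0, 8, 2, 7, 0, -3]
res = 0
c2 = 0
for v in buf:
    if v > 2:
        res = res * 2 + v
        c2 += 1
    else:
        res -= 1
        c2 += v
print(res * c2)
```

134

v=13: >2, res = 0*2+13 = 13; c2=1
v=0: not >2, res = 13-1 = 12; c2=1
v=8: >2, res = 12*2+8 = 32; c2=2
v=2: not >2, res = 32-1 = 31; c2=4
v=7: >2, res = 31*2+7 = 69; c2=5
v=0: not >2, res = 69-1 = 68; c2=5
v=-3: not >2, res = 68-1 = 67; c2=2
res*c2 = 67*2 = 134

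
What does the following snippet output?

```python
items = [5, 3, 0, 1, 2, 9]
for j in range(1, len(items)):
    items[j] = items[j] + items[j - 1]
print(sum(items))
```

j=1: items[1] = 3+5 = 8 → [5, 8, 0, 1, 2, 9]
j=2: items[2] = 0+8 = 8 → [5, 8, 8, 1, 2, 9]
j=3: items[3] = 1+8 = 9 → [5, 8, 8, 9, 2, 9]
j=4: items[4] = 2+9 = 11 → [5, 8, 8, 9, 11, 9]
j=5: items[5] = 9+11 = 20 → [5, 8, 8, 9, 11, 20]
sum = 61

61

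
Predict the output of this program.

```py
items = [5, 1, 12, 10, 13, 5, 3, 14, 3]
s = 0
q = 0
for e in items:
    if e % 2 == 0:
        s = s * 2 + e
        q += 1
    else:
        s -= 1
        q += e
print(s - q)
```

26

e=5: not even, s = 0-1 = -1; q=5
e=1: not even, s = (-1)-1 = -2; q=6
e=12: even, s = (-2)*2+12 = 8; q=7
e=10: even, s = 8*2+10 = 26; q=8
e=13: not even, s = 26-1 = 25; q=21
e=5: not even, s = 25-1 = 24; q=26
e=3: not even, s = 24-1 = 23; q=29
e=14: even, s = 23*2+14 = 60; q=30
e=3: not even, s = 60-1 = 59; q=33
s-q = 59-33 = 26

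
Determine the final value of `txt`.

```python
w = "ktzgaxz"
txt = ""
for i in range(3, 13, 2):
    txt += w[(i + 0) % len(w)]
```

'gxkza'

i=3: add w[3]='g' → 'g'
i=5: add w[5]='x' → 'gx'
i=7: add w[0]='k' → 'gxk'
i=9: add w[2]='z' → 'gxkz'
i=11: add w[4]='a' → 'gxkza'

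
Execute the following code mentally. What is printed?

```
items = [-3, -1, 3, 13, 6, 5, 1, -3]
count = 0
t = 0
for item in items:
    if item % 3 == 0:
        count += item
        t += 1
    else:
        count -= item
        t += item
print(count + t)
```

item=-3: %3==0, count = 0+(-3) = -3; t=1
item=-1: not %3==0, count = (-3)-(-1) = -2; t=0
item=3: %3==0, count = (-2)+3 = 1; t=1
item=13: not %3==0, count = 1-13 = -12; t=14
item=6: %3==0, count = (-12)+6 = -6; t=15
item=5: not %3==0, count = (-6)-5 = -11; t=20
item=1: not %3==0, count = (-11)-1 = -12; t=21
item=-3: %3==0, count = (-12)+(-3) = -15; t=22
count+t = (-15)+22 = 7

7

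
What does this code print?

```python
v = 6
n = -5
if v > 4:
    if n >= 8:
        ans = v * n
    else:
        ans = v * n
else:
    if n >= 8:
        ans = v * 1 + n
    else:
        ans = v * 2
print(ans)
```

-30

v=6, n=-5
v > 4 is True; n >= 8 is False
→ ans = v * n = -30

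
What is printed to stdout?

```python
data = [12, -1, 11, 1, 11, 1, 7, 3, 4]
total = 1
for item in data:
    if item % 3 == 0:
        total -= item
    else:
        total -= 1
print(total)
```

-21

item=12: %3==0, total = 1-12 = -11
item=-1: not %3==0, total = (-11)-1 = -12
item=11: not %3==0, total = (-12)-1 = -13
item=1: not %3==0, total = (-13)-1 = -14
item=11: not %3==0, total = (-14)-1 = -15
item=1: not %3==0, total = (-15)-1 = -16
item=7: not %3==0, total = (-16)-1 = -17
item=3: %3==0, total = (-17)-3 = -20
item=4: not %3==0, total = (-20)-1 = -21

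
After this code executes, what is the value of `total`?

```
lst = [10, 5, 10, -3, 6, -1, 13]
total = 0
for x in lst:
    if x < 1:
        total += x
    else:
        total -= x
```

-48

x=10: not <1, total = 0-10 = -10
x=5: not <1, total = (-10)-5 = -15
x=10: not <1, total = (-15)-10 = -25
x=-3: <1, total = (-25)+(-3) = -28
x=6: not <1, total = (-28)-6 = -34
x=-1: <1, total = (-34)+(-1) = -35
x=13: not <1, total = (-35)-13 = -48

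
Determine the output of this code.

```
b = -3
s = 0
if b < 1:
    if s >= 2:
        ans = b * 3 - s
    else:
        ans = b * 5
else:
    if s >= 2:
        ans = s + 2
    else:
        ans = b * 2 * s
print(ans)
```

-15

b=-3, s=0
b < 1 is True; s >= 2 is False
→ ans = b * 5 = -15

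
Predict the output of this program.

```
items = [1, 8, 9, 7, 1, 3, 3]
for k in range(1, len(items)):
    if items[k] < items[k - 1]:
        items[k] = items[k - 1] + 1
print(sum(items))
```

64

k=1: 8>=1, unchanged → [1, 8, 9, 7, 1, 3, 3]
k=2: 9>=8, unchanged → [1, 8, 9, 7, 1, 3, 3]
k=3: 7<9, items[3] = 9+1 = 10 → [1, 8, 9, 10, 1, 3, 3]
k=4: 1<10, items[4] = 10+1 = 11 → [1, 8, 9, 10, 11, 3, 3]
k=5: 3<11, items[5] = 11+1 = 12 → [1, 8, 9, 10, 11, 12, 3]
k=6: 3<12, items[6] = 12+1 = 13 → [1, 8, 9, 10, 11, 12, 13]
sum = 64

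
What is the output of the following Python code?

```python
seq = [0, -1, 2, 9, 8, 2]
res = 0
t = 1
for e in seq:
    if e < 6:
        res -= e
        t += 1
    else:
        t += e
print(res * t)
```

-66

e=0: <6, res = 0-0 = 0; t=2
e=-1: <6, res = 0-(-1) = 1; t=3
e=2: <6, res = 1-2 = -1; t=4
e=9: not <6; t=13
e=8: not <6; t=21
e=2: <6, res = (-1)-2 = -3; t=22
res*t = (-3)*22 = -66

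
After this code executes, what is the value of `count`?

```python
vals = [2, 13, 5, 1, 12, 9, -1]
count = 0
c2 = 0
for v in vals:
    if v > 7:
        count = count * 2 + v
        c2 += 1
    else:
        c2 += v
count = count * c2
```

850

v=2: not >7; c2=2
v=13: >7, count = 0*2+13 = 13; c2=3
v=5: not >7; c2=8
v=1: not >7; c2=9
v=12: >7, count = 13*2+12 = 38; c2=10
v=9: >7, count = 38*2+9 = 85; c2=11
v=-1: not >7; c2=10
count*c2 = 85*10 = 850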